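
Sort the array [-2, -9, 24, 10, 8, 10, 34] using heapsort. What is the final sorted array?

Build heap: [34, 10, 24, -9, 8, 10, -2]
Extract 34: [24, 10, 10, -9, 8, -2, 34]
Extract 24: [10, 8, 10, -9, -2, 24, 34]
Extract 10: [10, 8, -2, -9, 10, 24, 34]
Extract 10: [8, -9, -2, 10, 10, 24, 34]
Extract 8: [-2, -9, 8, 10, 10, 24, 34]
Extract -2: [-9, -2, 8, 10, 10, 24, 34]


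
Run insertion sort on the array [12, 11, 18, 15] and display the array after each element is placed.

First element 12 is already 'sorted'
Insert 11: shifted 1 elements -> [11, 12, 18, 15]
Insert 18: shifted 0 elements -> [11, 12, 18, 15]
Insert 15: shifted 1 elements -> [11, 12, 15, 18]


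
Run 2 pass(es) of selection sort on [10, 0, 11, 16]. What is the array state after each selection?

Pass 1: Select minimum 0 at index 1, swap -> [0, 10, 11, 16]
Pass 2: Select minimum 10 at index 1, swap -> [0, 10, 11, 16]


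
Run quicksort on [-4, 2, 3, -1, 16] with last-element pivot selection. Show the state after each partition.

Partition 1: pivot=16 at index 4 -> [-4, 2, 3, -1, 16]
Partition 2: pivot=-1 at index 1 -> [-4, -1, 3, 2, 16]
Partition 3: pivot=2 at index 2 -> [-4, -1, 2, 3, 16]


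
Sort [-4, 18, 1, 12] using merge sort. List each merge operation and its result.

Divide and conquer:
  Merge [-4] + [18] -> [-4, 18]
  Merge [1] + [12] -> [1, 12]
  Merge [-4, 18] + [1, 12] -> [-4, 1, 12, 18]


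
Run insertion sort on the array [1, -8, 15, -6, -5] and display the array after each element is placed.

First element 1 is already 'sorted'
Insert -8: shifted 1 elements -> [-8, 1, 15, -6, -5]
Insert 15: shifted 0 elements -> [-8, 1, 15, -6, -5]
Insert -6: shifted 2 elements -> [-8, -6, 1, 15, -5]
Insert -5: shifted 2 elements -> [-8, -6, -5, 1, 15]


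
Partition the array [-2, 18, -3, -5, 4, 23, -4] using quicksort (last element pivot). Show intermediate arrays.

Partition 1: pivot=-4 at index 1 -> [-5, -4, -3, -2, 4, 23, 18]
Partition 2: pivot=18 at index 5 -> [-5, -4, -3, -2, 4, 18, 23]
Partition 3: pivot=4 at index 4 -> [-5, -4, -3, -2, 4, 18, 23]
Partition 4: pivot=-2 at index 3 -> [-5, -4, -3, -2, 4, 18, 23]


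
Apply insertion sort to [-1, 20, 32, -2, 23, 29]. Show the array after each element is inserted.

First element -1 is already 'sorted'
Insert 20: shifted 0 elements -> [-1, 20, 32, -2, 23, 29]
Insert 32: shifted 0 elements -> [-1, 20, 32, -2, 23, 29]
Insert -2: shifted 3 elements -> [-2, -1, 20, 32, 23, 29]
Insert 23: shifted 1 elements -> [-2, -1, 20, 23, 32, 29]
Insert 29: shifted 1 elements -> [-2, -1, 20, 23, 29, 32]


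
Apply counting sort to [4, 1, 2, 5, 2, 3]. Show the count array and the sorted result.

Count array: [0, 1, 2, 1, 1, 1]
(count[i] = number of elements equal to i)
Cumulative count: [0, 1, 3, 4, 5, 6]
Sorted: [1, 2, 2, 3, 4, 5]


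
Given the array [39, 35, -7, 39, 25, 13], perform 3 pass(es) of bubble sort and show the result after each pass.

After pass 1: [35, -7, 39, 25, 13, 39] (4 swaps)
After pass 2: [-7, 35, 25, 13, 39, 39] (3 swaps)
After pass 3: [-7, 25, 13, 35, 39, 39] (2 swaps)
Total swaps: 9


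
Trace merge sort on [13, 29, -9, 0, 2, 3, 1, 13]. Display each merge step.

Divide and conquer:
  Merge [13] + [29] -> [13, 29]
  Merge [-9] + [0] -> [-9, 0]
  Merge [13, 29] + [-9, 0] -> [-9, 0, 13, 29]
  Merge [2] + [3] -> [2, 3]
  Merge [1] + [13] -> [1, 13]
  Merge [2, 3] + [1, 13] -> [1, 2, 3, 13]
  Merge [-9, 0, 13, 29] + [1, 2, 3, 13] -> [-9, 0, 1, 2, 3, 13, 13, 29]


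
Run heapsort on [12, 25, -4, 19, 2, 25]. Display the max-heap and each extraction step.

Build heap: [25, 19, 25, 12, 2, -4]
Extract 25: [25, 19, -4, 12, 2, 25]
Extract 25: [19, 12, -4, 2, 25, 25]
Extract 19: [12, 2, -4, 19, 25, 25]
Extract 12: [2, -4, 12, 19, 25, 25]
Extract 2: [-4, 2, 12, 19, 25, 25]


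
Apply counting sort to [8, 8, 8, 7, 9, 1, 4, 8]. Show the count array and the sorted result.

Count array: [0, 1, 0, 0, 1, 0, 0, 1, 4, 1]
(count[i] = number of elements equal to i)
Cumulative count: [0, 1, 1, 1, 2, 2, 2, 3, 7, 8]
Sorted: [1, 4, 7, 8, 8, 8, 8, 9]


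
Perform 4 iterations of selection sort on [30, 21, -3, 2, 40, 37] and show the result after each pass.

Pass 1: Select minimum -3 at index 2, swap -> [-3, 21, 30, 2, 40, 37]
Pass 2: Select minimum 2 at index 3, swap -> [-3, 2, 30, 21, 40, 37]
Pass 3: Select minimum 21 at index 3, swap -> [-3, 2, 21, 30, 40, 37]
Pass 4: Select minimum 30 at index 3, swap -> [-3, 2, 21, 30, 40, 37]


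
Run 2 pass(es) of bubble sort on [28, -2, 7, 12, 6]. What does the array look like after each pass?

After pass 1: [-2, 7, 12, 6, 28] (4 swaps)
After pass 2: [-2, 7, 6, 12, 28] (1 swaps)
Total swaps: 5


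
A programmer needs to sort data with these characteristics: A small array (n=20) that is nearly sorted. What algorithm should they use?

Best choice: Insertion sort
Reason: Insertion sort is O(n) for nearly sorted arrays and has low overhead


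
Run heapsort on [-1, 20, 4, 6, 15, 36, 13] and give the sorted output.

Build heap: [36, 20, 13, 6, 15, 4, -1]
Extract 36: [20, 15, 13, 6, -1, 4, 36]
Extract 20: [15, 6, 13, 4, -1, 20, 36]
Extract 15: [13, 6, -1, 4, 15, 20, 36]
Extract 13: [6, 4, -1, 13, 15, 20, 36]
Extract 6: [4, -1, 6, 13, 15, 20, 36]
Extract 4: [-1, 4, 6, 13, 15, 20, 36]


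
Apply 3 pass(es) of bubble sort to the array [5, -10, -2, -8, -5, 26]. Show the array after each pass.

After pass 1: [-10, -2, -8, -5, 5, 26] (4 swaps)
After pass 2: [-10, -8, -5, -2, 5, 26] (2 swaps)
After pass 3: [-10, -8, -5, -2, 5, 26] (0 swaps)
Total swaps: 6


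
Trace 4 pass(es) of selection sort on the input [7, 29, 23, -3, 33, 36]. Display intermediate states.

Pass 1: Select minimum -3 at index 3, swap -> [-3, 29, 23, 7, 33, 36]
Pass 2: Select minimum 7 at index 3, swap -> [-3, 7, 23, 29, 33, 36]
Pass 3: Select minimum 23 at index 2, swap -> [-3, 7, 23, 29, 33, 36]
Pass 4: Select minimum 29 at index 3, swap -> [-3, 7, 23, 29, 33, 36]


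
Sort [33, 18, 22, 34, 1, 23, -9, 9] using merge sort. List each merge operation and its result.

Divide and conquer:
  Merge [33] + [18] -> [18, 33]
  Merge [22] + [34] -> [22, 34]
  Merge [18, 33] + [22, 34] -> [18, 22, 33, 34]
  Merge [1] + [23] -> [1, 23]
  Merge [-9] + [9] -> [-9, 9]
  Merge [1, 23] + [-9, 9] -> [-9, 1, 9, 23]
  Merge [18, 22, 33, 34] + [-9, 1, 9, 23] -> [-9, 1, 9, 18, 22, 23, 33, 34]


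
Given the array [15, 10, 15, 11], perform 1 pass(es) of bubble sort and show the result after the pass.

After pass 1: [10, 15, 11, 15] (2 swaps)
Total swaps: 2


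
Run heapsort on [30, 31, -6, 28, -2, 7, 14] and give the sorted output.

Build heap: [31, 30, 14, 28, -2, 7, -6]
Extract 31: [30, 28, 14, -6, -2, 7, 31]
Extract 30: [28, 7, 14, -6, -2, 30, 31]
Extract 28: [14, 7, -2, -6, 28, 30, 31]
Extract 14: [7, -6, -2, 14, 28, 30, 31]
Extract 7: [-2, -6, 7, 14, 28, 30, 31]
Extract -2: [-6, -2, 7, 14, 28, 30, 31]


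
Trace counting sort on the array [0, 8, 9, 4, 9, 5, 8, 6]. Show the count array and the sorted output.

Count array: [1, 0, 0, 0, 1, 1, 1, 0, 2, 2]
(count[i] = number of elements equal to i)
Cumulative count: [1, 1, 1, 1, 2, 3, 4, 4, 6, 8]
Sorted: [0, 4, 5, 6, 8, 8, 9, 9]


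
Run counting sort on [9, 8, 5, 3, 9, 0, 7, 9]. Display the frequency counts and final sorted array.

Count array: [1, 0, 0, 1, 0, 1, 0, 1, 1, 3]
(count[i] = number of elements equal to i)
Cumulative count: [1, 1, 1, 2, 2, 3, 3, 4, 5, 8]
Sorted: [0, 3, 5, 7, 8, 9, 9, 9]


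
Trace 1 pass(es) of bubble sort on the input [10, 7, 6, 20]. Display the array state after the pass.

After pass 1: [7, 6, 10, 20] (2 swaps)
Total swaps: 2


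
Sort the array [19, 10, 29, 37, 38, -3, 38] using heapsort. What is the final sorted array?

Build heap: [38, 37, 38, 19, 10, -3, 29]
Extract 38: [38, 37, 29, 19, 10, -3, 38]
Extract 38: [37, 19, 29, -3, 10, 38, 38]
Extract 37: [29, 19, 10, -3, 37, 38, 38]
Extract 29: [19, -3, 10, 29, 37, 38, 38]
Extract 19: [10, -3, 19, 29, 37, 38, 38]
Extract 10: [-3, 10, 19, 29, 37, 38, 38]


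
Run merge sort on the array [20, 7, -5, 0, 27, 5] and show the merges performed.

Divide and conquer:
  Merge [7] + [-5] -> [-5, 7]
  Merge [20] + [-5, 7] -> [-5, 7, 20]
  Merge [27] + [5] -> [5, 27]
  Merge [0] + [5, 27] -> [0, 5, 27]
  Merge [-5, 7, 20] + [0, 5, 27] -> [-5, 0, 5, 7, 20, 27]


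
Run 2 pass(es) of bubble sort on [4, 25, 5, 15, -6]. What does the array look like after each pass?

After pass 1: [4, 5, 15, -6, 25] (3 swaps)
After pass 2: [4, 5, -6, 15, 25] (1 swaps)
Total swaps: 4


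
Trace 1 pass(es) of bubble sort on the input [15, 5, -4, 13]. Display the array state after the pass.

After pass 1: [5, -4, 13, 15] (3 swaps)
Total swaps: 3


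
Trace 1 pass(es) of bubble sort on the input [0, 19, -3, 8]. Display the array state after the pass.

After pass 1: [0, -3, 8, 19] (2 swaps)
Total swaps: 2


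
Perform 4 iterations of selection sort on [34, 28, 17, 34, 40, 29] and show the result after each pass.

Pass 1: Select minimum 17 at index 2, swap -> [17, 28, 34, 34, 40, 29]
Pass 2: Select minimum 28 at index 1, swap -> [17, 28, 34, 34, 40, 29]
Pass 3: Select minimum 29 at index 5, swap -> [17, 28, 29, 34, 40, 34]
Pass 4: Select minimum 34 at index 3, swap -> [17, 28, 29, 34, 40, 34]


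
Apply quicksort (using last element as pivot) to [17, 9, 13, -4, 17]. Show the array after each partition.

Partition 1: pivot=17 at index 4 -> [17, 9, 13, -4, 17]
Partition 2: pivot=-4 at index 0 -> [-4, 9, 13, 17, 17]
Partition 3: pivot=17 at index 3 -> [-4, 9, 13, 17, 17]
Partition 4: pivot=13 at index 2 -> [-4, 9, 13, 17, 17]


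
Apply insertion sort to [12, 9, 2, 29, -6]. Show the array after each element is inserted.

First element 12 is already 'sorted'
Insert 9: shifted 1 elements -> [9, 12, 2, 29, -6]
Insert 2: shifted 2 elements -> [2, 9, 12, 29, -6]
Insert 29: shifted 0 elements -> [2, 9, 12, 29, -6]
Insert -6: shifted 4 elements -> [-6, 2, 9, 12, 29]


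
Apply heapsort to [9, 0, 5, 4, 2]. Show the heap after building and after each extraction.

Build heap: [9, 4, 5, 0, 2]
Extract 9: [5, 4, 2, 0, 9]
Extract 5: [4, 0, 2, 5, 9]
Extract 4: [2, 0, 4, 5, 9]
Extract 2: [0, 2, 4, 5, 9]


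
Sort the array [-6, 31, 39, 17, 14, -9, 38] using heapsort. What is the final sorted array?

Build heap: [39, 31, 38, 17, 14, -9, -6]
Extract 39: [38, 31, -6, 17, 14, -9, 39]
Extract 38: [31, 17, -6, -9, 14, 38, 39]
Extract 31: [17, 14, -6, -9, 31, 38, 39]
Extract 17: [14, -9, -6, 17, 31, 38, 39]
Extract 14: [-6, -9, 14, 17, 31, 38, 39]
Extract -6: [-9, -6, 14, 17, 31, 38, 39]


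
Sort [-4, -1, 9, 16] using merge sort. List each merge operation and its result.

Divide and conquer:
  Merge [-4] + [-1] -> [-4, -1]
  Merge [9] + [16] -> [9, 16]
  Merge [-4, -1] + [9, 16] -> [-4, -1, 9, 16]


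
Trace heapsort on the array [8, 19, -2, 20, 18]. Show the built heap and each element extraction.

Build heap: [20, 19, -2, 8, 18]
Extract 20: [19, 18, -2, 8, 20]
Extract 19: [18, 8, -2, 19, 20]
Extract 18: [8, -2, 18, 19, 20]
Extract 8: [-2, 8, 18, 19, 20]


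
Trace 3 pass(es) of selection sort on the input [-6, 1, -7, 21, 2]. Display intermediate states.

Pass 1: Select minimum -7 at index 2, swap -> [-7, 1, -6, 21, 2]
Pass 2: Select minimum -6 at index 2, swap -> [-7, -6, 1, 21, 2]
Pass 3: Select minimum 1 at index 2, swap -> [-7, -6, 1, 21, 2]


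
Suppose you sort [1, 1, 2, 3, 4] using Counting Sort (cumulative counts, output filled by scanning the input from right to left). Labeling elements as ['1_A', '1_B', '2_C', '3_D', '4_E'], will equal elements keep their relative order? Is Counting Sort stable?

Trace Counting Sort on the labeled array (the key is the number; the letter only tracks identity):
  Counts for values 0..4: [0, 2, 1, 1, 1]
  Cumulative counts: [0, 2, 3, 4, 5]
  Scan right to left: place 4_E at output index 4
  Scan right to left: place 3_D at output index 3
  Scan right to left: place 2_C at output index 2
  Scan right to left: place 1_B at output index 1
  Scan right to left: place 1_A at output index 0
  Output: [1_A, 1_B, 2_C, 3_D, 4_E]
Equal keys:
  value 1: originally 1_A, 1_B; after sorting 1_A, 1_B -> order preserved
All equal keys kept their original relative order. Counting Sort is stable: scanning the input right to left with decreasing cumulative counts places later duplicates at later output positions.
Answer: Stable


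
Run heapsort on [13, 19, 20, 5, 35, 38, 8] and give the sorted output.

Build heap: [38, 35, 20, 5, 19, 13, 8]
Extract 38: [35, 19, 20, 5, 8, 13, 38]
Extract 35: [20, 19, 13, 5, 8, 35, 38]
Extract 20: [19, 8, 13, 5, 20, 35, 38]
Extract 19: [13, 8, 5, 19, 20, 35, 38]
Extract 13: [8, 5, 13, 19, 20, 35, 38]
Extract 8: [5, 8, 13, 19, 20, 35, 38]


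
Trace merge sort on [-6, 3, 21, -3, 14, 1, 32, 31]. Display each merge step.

Divide and conquer:
  Merge [-6] + [3] -> [-6, 3]
  Merge [21] + [-3] -> [-3, 21]
  Merge [-6, 3] + [-3, 21] -> [-6, -3, 3, 21]
  Merge [14] + [1] -> [1, 14]
  Merge [32] + [31] -> [31, 32]
  Merge [1, 14] + [31, 32] -> [1, 14, 31, 32]
  Merge [-6, -3, 3, 21] + [1, 14, 31, 32] -> [-6, -3, 1, 3, 14, 21, 31, 32]


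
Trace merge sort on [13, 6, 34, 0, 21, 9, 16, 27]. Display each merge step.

Divide and conquer:
  Merge [13] + [6] -> [6, 13]
  Merge [34] + [0] -> [0, 34]
  Merge [6, 13] + [0, 34] -> [0, 6, 13, 34]
  Merge [21] + [9] -> [9, 21]
  Merge [16] + [27] -> [16, 27]
  Merge [9, 21] + [16, 27] -> [9, 16, 21, 27]
  Merge [0, 6, 13, 34] + [9, 16, 21, 27] -> [0, 6, 9, 13, 16, 21, 27, 34]


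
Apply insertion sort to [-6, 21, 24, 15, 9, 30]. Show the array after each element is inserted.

First element -6 is already 'sorted'
Insert 21: shifted 0 elements -> [-6, 21, 24, 15, 9, 30]
Insert 24: shifted 0 elements -> [-6, 21, 24, 15, 9, 30]
Insert 15: shifted 2 elements -> [-6, 15, 21, 24, 9, 30]
Insert 9: shifted 3 elements -> [-6, 9, 15, 21, 24, 30]
Insert 30: shifted 0 elements -> [-6, 9, 15, 21, 24, 30]


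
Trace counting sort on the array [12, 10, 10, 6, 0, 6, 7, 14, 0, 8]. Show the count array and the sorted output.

Count array: [2, 0, 0, 0, 0, 0, 2, 1, 1, 0, 2, 0, 1, 0, 1]
(count[i] = number of elements equal to i)
Cumulative count: [2, 2, 2, 2, 2, 2, 4, 5, 6, 6, 8, 8, 9, 9, 10]
Sorted: [0, 0, 6, 6, 7, 8, 10, 10, 12, 14]


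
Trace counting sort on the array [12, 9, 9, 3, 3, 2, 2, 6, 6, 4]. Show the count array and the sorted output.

Count array: [0, 0, 2, 2, 1, 0, 2, 0, 0, 2, 0, 0, 1]
(count[i] = number of elements equal to i)
Cumulative count: [0, 0, 2, 4, 5, 5, 7, 7, 7, 9, 9, 9, 10]
Sorted: [2, 2, 3, 3, 4, 6, 6, 9, 9, 12]


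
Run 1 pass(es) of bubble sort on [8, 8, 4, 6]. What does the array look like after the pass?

After pass 1: [8, 4, 6, 8] (2 swaps)
Total swaps: 2


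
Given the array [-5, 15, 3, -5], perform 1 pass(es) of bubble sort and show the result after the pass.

After pass 1: [-5, 3, -5, 15] (2 swaps)
Total swaps: 2


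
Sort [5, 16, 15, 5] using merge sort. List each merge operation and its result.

Divide and conquer:
  Merge [5] + [16] -> [5, 16]
  Merge [15] + [5] -> [5, 15]
  Merge [5, 16] + [5, 15] -> [5, 5, 15, 16]


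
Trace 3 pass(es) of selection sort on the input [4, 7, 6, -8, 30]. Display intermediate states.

Pass 1: Select minimum -8 at index 3, swap -> [-8, 7, 6, 4, 30]
Pass 2: Select minimum 4 at index 3, swap -> [-8, 4, 6, 7, 30]
Pass 3: Select minimum 6 at index 2, swap -> [-8, 4, 6, 7, 30]


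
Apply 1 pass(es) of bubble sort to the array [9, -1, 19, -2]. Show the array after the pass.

After pass 1: [-1, 9, -2, 19] (2 swaps)
Total swaps: 2


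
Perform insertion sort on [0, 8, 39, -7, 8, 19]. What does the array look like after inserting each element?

First element 0 is already 'sorted'
Insert 8: shifted 0 elements -> [0, 8, 39, -7, 8, 19]
Insert 39: shifted 0 elements -> [0, 8, 39, -7, 8, 19]
Insert -7: shifted 3 elements -> [-7, 0, 8, 39, 8, 19]
Insert 8: shifted 1 elements -> [-7, 0, 8, 8, 39, 19]
Insert 19: shifted 1 elements -> [-7, 0, 8, 8, 19, 39]


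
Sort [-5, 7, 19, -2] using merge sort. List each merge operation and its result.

Divide and conquer:
  Merge [-5] + [7] -> [-5, 7]
  Merge [19] + [-2] -> [-2, 19]
  Merge [-5, 7] + [-2, 19] -> [-5, -2, 7, 19]


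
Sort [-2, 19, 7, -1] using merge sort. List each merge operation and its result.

Divide and conquer:
  Merge [-2] + [19] -> [-2, 19]
  Merge [7] + [-1] -> [-1, 7]
  Merge [-2, 19] + [-1, 7] -> [-2, -1, 7, 19]


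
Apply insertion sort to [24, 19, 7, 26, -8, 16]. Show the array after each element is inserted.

First element 24 is already 'sorted'
Insert 19: shifted 1 elements -> [19, 24, 7, 26, -8, 16]
Insert 7: shifted 2 elements -> [7, 19, 24, 26, -8, 16]
Insert 26: shifted 0 elements -> [7, 19, 24, 26, -8, 16]
Insert -8: shifted 4 elements -> [-8, 7, 19, 24, 26, 16]
Insert 16: shifted 3 elements -> [-8, 7, 16, 19, 24, 26]


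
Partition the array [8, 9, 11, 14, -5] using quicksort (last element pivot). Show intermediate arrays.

Partition 1: pivot=-5 at index 0 -> [-5, 9, 11, 14, 8]
Partition 2: pivot=8 at index 1 -> [-5, 8, 11, 14, 9]
Partition 3: pivot=9 at index 2 -> [-5, 8, 9, 14, 11]
Partition 4: pivot=11 at index 3 -> [-5, 8, 9, 11, 14]


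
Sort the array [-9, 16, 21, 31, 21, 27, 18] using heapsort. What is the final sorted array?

Build heap: [31, 21, 27, 16, -9, 21, 18]
Extract 31: [27, 21, 21, 16, -9, 18, 31]
Extract 27: [21, 18, 21, 16, -9, 27, 31]
Extract 21: [21, 18, -9, 16, 21, 27, 31]
Extract 21: [18, 16, -9, 21, 21, 27, 31]
Extract 18: [16, -9, 18, 21, 21, 27, 31]
Extract 16: [-9, 16, 18, 21, 21, 27, 31]


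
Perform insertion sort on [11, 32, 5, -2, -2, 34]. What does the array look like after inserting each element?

First element 11 is already 'sorted'
Insert 32: shifted 0 elements -> [11, 32, 5, -2, -2, 34]
Insert 5: shifted 2 elements -> [5, 11, 32, -2, -2, 34]
Insert -2: shifted 3 elements -> [-2, 5, 11, 32, -2, 34]
Insert -2: shifted 3 elements -> [-2, -2, 5, 11, 32, 34]
Insert 34: shifted 0 elements -> [-2, -2, 5, 11, 32, 34]


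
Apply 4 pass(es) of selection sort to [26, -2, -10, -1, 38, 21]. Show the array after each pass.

Pass 1: Select minimum -10 at index 2, swap -> [-10, -2, 26, -1, 38, 21]
Pass 2: Select minimum -2 at index 1, swap -> [-10, -2, 26, -1, 38, 21]
Pass 3: Select minimum -1 at index 3, swap -> [-10, -2, -1, 26, 38, 21]
Pass 4: Select minimum 21 at index 5, swap -> [-10, -2, -1, 21, 38, 26]


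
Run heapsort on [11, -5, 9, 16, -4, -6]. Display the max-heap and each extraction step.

Build heap: [16, 11, 9, -5, -4, -6]
Extract 16: [11, -4, 9, -5, -6, 16]
Extract 11: [9, -4, -6, -5, 11, 16]
Extract 9: [-4, -5, -6, 9, 11, 16]
Extract -4: [-5, -6, -4, 9, 11, 16]
Extract -5: [-6, -5, -4, 9, 11, 16]


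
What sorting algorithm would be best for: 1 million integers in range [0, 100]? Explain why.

Best choice: Counting sort
Reason: O(n + k) where k=100 is small; linear time beats O(n log n)


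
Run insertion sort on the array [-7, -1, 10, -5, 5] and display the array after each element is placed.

First element -7 is already 'sorted'
Insert -1: shifted 0 elements -> [-7, -1, 10, -5, 5]
Insert 10: shifted 0 elements -> [-7, -1, 10, -5, 5]
Insert -5: shifted 2 elements -> [-7, -5, -1, 10, 5]
Insert 5: shifted 1 elements -> [-7, -5, -1, 5, 10]


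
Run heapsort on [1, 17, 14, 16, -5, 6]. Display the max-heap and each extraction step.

Build heap: [17, 16, 14, 1, -5, 6]
Extract 17: [16, 6, 14, 1, -5, 17]
Extract 16: [14, 6, -5, 1, 16, 17]
Extract 14: [6, 1, -5, 14, 16, 17]
Extract 6: [1, -5, 6, 14, 16, 17]
Extract 1: [-5, 1, 6, 14, 16, 17]


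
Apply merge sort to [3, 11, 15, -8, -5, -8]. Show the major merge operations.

Divide and conquer:
  Merge [11] + [15] -> [11, 15]
  Merge [3] + [11, 15] -> [3, 11, 15]
  Merge [-5] + [-8] -> [-8, -5]
  Merge [-8] + [-8, -5] -> [-8, -8, -5]
  Merge [3, 11, 15] + [-8, -8, -5] -> [-8, -8, -5, 3, 11, 15]


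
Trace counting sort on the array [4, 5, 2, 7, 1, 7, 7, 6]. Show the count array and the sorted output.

Count array: [0, 1, 1, 0, 1, 1, 1, 3]
(count[i] = number of elements equal to i)
Cumulative count: [0, 1, 2, 2, 3, 4, 5, 8]
Sorted: [1, 2, 4, 5, 6, 7, 7, 7]


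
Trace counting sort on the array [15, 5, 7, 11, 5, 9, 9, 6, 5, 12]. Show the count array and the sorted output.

Count array: [0, 0, 0, 0, 0, 3, 1, 1, 0, 2, 0, 1, 1, 0, 0, 1]
(count[i] = number of elements equal to i)
Cumulative count: [0, 0, 0, 0, 0, 3, 4, 5, 5, 7, 7, 8, 9, 9, 9, 10]
Sorted: [5, 5, 5, 6, 7, 9, 9, 11, 12, 15]


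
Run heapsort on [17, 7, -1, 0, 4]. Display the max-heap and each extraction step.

Build heap: [17, 7, -1, 0, 4]
Extract 17: [7, 4, -1, 0, 17]
Extract 7: [4, 0, -1, 7, 17]
Extract 4: [0, -1, 4, 7, 17]
Extract 0: [-1, 0, 4, 7, 17]


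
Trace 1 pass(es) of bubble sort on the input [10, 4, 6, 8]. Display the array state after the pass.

After pass 1: [4, 6, 8, 10] (3 swaps)
Total swaps: 3


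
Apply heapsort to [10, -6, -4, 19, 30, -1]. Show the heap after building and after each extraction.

Build heap: [30, 19, -1, 10, -6, -4]
Extract 30: [19, 10, -1, -4, -6, 30]
Extract 19: [10, -4, -1, -6, 19, 30]
Extract 10: [-1, -4, -6, 10, 19, 30]
Extract -1: [-4, -6, -1, 10, 19, 30]
Extract -4: [-6, -4, -1, 10, 19, 30]


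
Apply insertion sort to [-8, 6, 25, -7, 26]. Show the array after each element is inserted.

First element -8 is already 'sorted'
Insert 6: shifted 0 elements -> [-8, 6, 25, -7, 26]
Insert 25: shifted 0 elements -> [-8, 6, 25, -7, 26]
Insert -7: shifted 2 elements -> [-8, -7, 6, 25, 26]
Insert 26: shifted 0 elements -> [-8, -7, 6, 25, 26]


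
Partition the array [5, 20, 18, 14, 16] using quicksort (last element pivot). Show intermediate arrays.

Partition 1: pivot=16 at index 2 -> [5, 14, 16, 20, 18]
Partition 2: pivot=14 at index 1 -> [5, 14, 16, 20, 18]
Partition 3: pivot=18 at index 3 -> [5, 14, 16, 18, 20]


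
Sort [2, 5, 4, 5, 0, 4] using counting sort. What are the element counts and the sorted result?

Count array: [1, 0, 1, 0, 2, 2]
(count[i] = number of elements equal to i)
Cumulative count: [1, 1, 2, 2, 4, 6]
Sorted: [0, 2, 4, 4, 5, 5]


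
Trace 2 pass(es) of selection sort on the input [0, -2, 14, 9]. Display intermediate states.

Pass 1: Select minimum -2 at index 1, swap -> [-2, 0, 14, 9]
Pass 2: Select minimum 0 at index 1, swap -> [-2, 0, 14, 9]


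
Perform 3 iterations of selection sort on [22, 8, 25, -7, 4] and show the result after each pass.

Pass 1: Select minimum -7 at index 3, swap -> [-7, 8, 25, 22, 4]
Pass 2: Select minimum 4 at index 4, swap -> [-7, 4, 25, 22, 8]
Pass 3: Select minimum 8 at index 4, swap -> [-7, 4, 8, 22, 25]


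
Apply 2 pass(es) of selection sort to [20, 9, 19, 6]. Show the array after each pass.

Pass 1: Select minimum 6 at index 3, swap -> [6, 9, 19, 20]
Pass 2: Select minimum 9 at index 1, swap -> [6, 9, 19, 20]


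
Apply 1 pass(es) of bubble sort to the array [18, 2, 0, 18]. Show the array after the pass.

After pass 1: [2, 0, 18, 18] (2 swaps)
Total swaps: 2


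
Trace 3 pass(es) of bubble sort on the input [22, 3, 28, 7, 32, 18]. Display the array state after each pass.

After pass 1: [3, 22, 7, 28, 18, 32] (3 swaps)
After pass 2: [3, 7, 22, 18, 28, 32] (2 swaps)
After pass 3: [3, 7, 18, 22, 28, 32] (1 swaps)
Total swaps: 6


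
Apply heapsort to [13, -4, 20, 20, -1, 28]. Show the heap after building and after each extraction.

Build heap: [28, 20, 20, -4, -1, 13]
Extract 28: [20, 13, 20, -4, -1, 28]
Extract 20: [20, 13, -1, -4, 20, 28]
Extract 20: [13, -4, -1, 20, 20, 28]
Extract 13: [-1, -4, 13, 20, 20, 28]
Extract -1: [-4, -1, 13, 20, 20, 28]


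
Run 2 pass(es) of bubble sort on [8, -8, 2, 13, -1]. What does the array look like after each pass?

After pass 1: [-8, 2, 8, -1, 13] (3 swaps)
After pass 2: [-8, 2, -1, 8, 13] (1 swaps)
Total swaps: 4


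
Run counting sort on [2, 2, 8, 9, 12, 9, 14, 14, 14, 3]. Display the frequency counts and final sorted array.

Count array: [0, 0, 2, 1, 0, 0, 0, 0, 1, 2, 0, 0, 1, 0, 3]
(count[i] = number of elements equal to i)
Cumulative count: [0, 0, 2, 3, 3, 3, 3, 3, 4, 6, 6, 6, 7, 7, 10]
Sorted: [2, 2, 3, 8, 9, 9, 12, 14, 14, 14]


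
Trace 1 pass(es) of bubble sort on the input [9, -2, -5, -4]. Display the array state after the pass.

After pass 1: [-2, -5, -4, 9] (3 swaps)
Total swaps: 3


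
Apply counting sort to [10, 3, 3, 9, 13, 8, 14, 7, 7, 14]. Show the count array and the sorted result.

Count array: [0, 0, 0, 2, 0, 0, 0, 2, 1, 1, 1, 0, 0, 1, 2]
(count[i] = number of elements equal to i)
Cumulative count: [0, 0, 0, 2, 2, 2, 2, 4, 5, 6, 7, 7, 7, 8, 10]
Sorted: [3, 3, 7, 7, 8, 9, 10, 13, 14, 14]


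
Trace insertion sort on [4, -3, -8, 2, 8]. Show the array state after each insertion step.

First element 4 is already 'sorted'
Insert -3: shifted 1 elements -> [-3, 4, -8, 2, 8]
Insert -8: shifted 2 elements -> [-8, -3, 4, 2, 8]
Insert 2: shifted 1 elements -> [-8, -3, 2, 4, 8]
Insert 8: shifted 0 elements -> [-8, -3, 2, 4, 8]


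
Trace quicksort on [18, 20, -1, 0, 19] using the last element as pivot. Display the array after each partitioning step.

Partition 1: pivot=19 at index 3 -> [18, -1, 0, 19, 20]
Partition 2: pivot=0 at index 1 -> [-1, 0, 18, 19, 20]


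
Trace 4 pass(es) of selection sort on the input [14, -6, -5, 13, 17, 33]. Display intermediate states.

Pass 1: Select minimum -6 at index 1, swap -> [-6, 14, -5, 13, 17, 33]
Pass 2: Select minimum -5 at index 2, swap -> [-6, -5, 14, 13, 17, 33]
Pass 3: Select minimum 13 at index 3, swap -> [-6, -5, 13, 14, 17, 33]
Pass 4: Select minimum 14 at index 3, swap -> [-6, -5, 13, 14, 17, 33]


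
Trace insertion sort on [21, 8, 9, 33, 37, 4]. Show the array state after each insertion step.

First element 21 is already 'sorted'
Insert 8: shifted 1 elements -> [8, 21, 9, 33, 37, 4]
Insert 9: shifted 1 elements -> [8, 9, 21, 33, 37, 4]
Insert 33: shifted 0 elements -> [8, 9, 21, 33, 37, 4]
Insert 37: shifted 0 elements -> [8, 9, 21, 33, 37, 4]
Insert 4: shifted 5 elements -> [4, 8, 9, 21, 33, 37]


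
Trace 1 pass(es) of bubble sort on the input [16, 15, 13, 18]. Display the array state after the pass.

After pass 1: [15, 13, 16, 18] (2 swaps)
Total swaps: 2


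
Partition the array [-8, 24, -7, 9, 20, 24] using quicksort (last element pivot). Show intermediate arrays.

Partition 1: pivot=24 at index 5 -> [-8, 24, -7, 9, 20, 24]
Partition 2: pivot=20 at index 3 -> [-8, -7, 9, 20, 24, 24]
Partition 3: pivot=9 at index 2 -> [-8, -7, 9, 20, 24, 24]
Partition 4: pivot=-7 at index 1 -> [-8, -7, 9, 20, 24, 24]


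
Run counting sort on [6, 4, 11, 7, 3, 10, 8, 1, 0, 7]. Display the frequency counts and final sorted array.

Count array: [1, 1, 0, 1, 1, 0, 1, 2, 1, 0, 1, 1]
(count[i] = number of elements equal to i)
Cumulative count: [1, 2, 2, 3, 4, 4, 5, 7, 8, 8, 9, 10]
Sorted: [0, 1, 3, 4, 6, 7, 7, 8, 10, 11]


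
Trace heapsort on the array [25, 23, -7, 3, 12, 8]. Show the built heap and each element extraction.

Build heap: [25, 23, 8, 3, 12, -7]
Extract 25: [23, 12, 8, 3, -7, 25]
Extract 23: [12, 3, 8, -7, 23, 25]
Extract 12: [8, 3, -7, 12, 23, 25]
Extract 8: [3, -7, 8, 12, 23, 25]
Extract 3: [-7, 3, 8, 12, 23, 25]


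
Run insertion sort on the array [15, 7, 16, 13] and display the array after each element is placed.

First element 15 is already 'sorted'
Insert 7: shifted 1 elements -> [7, 15, 16, 13]
Insert 16: shifted 0 elements -> [7, 15, 16, 13]
Insert 13: shifted 2 elements -> [7, 13, 15, 16]


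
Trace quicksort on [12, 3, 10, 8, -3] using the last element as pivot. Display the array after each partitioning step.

Partition 1: pivot=-3 at index 0 -> [-3, 3, 10, 8, 12]
Partition 2: pivot=12 at index 4 -> [-3, 3, 10, 8, 12]
Partition 3: pivot=8 at index 2 -> [-3, 3, 8, 10, 12]


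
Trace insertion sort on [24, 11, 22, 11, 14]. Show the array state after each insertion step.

First element 24 is already 'sorted'
Insert 11: shifted 1 elements -> [11, 24, 22, 11, 14]
Insert 22: shifted 1 elements -> [11, 22, 24, 11, 14]
Insert 11: shifted 2 elements -> [11, 11, 22, 24, 14]
Insert 14: shifted 2 elements -> [11, 11, 14, 22, 24]


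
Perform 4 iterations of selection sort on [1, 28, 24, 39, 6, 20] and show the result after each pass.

Pass 1: Select minimum 1 at index 0, swap -> [1, 28, 24, 39, 6, 20]
Pass 2: Select minimum 6 at index 4, swap -> [1, 6, 24, 39, 28, 20]
Pass 3: Select minimum 20 at index 5, swap -> [1, 6, 20, 39, 28, 24]
Pass 4: Select minimum 24 at index 5, swap -> [1, 6, 20, 24, 28, 39]


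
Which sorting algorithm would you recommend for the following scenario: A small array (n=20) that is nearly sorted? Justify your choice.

Best choice: Insertion sort
Reason: Insertion sort is O(n) for nearly sorted arrays and has low overhead


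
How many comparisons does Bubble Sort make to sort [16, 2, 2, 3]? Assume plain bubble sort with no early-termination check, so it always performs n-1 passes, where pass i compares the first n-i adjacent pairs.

Pass 1: compare adjacent pairs (0,1)..(2,3) = 3 comparison(s), 3 swap(s) -> [2, 2, 3, 16]
Pass 2: compare adjacent pairs (0,1)..(1,2) = 2 comparison(s), 0 swap(s) -> [2, 2, 3, 16]
Pass 3: compare adjacent pairs (0,1)..(0,1) = 1 comparison(s), 0 swap(s) -> [2, 2, 3, 16]
Total comparisons: 3 + 2 + 1 = 6


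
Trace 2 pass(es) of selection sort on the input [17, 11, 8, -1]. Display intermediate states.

Pass 1: Select minimum -1 at index 3, swap -> [-1, 11, 8, 17]
Pass 2: Select minimum 8 at index 2, swap -> [-1, 8, 11, 17]


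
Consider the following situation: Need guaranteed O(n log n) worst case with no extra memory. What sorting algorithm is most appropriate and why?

Best choice: Heapsort
Reason: Heapsort is O(n log n) worst case and sorts in-place; quicksort can degrade to O(n^2)


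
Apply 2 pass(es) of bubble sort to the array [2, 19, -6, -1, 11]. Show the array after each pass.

After pass 1: [2, -6, -1, 11, 19] (3 swaps)
After pass 2: [-6, -1, 2, 11, 19] (2 swaps)
Total swaps: 5


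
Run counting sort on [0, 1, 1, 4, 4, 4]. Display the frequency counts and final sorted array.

Count array: [1, 2, 0, 0, 3]
(count[i] = number of elements equal to i)
Cumulative count: [1, 3, 3, 3, 6]
Sorted: [0, 1, 1, 4, 4, 4]


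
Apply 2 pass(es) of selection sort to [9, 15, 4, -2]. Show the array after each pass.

Pass 1: Select minimum -2 at index 3, swap -> [-2, 15, 4, 9]
Pass 2: Select minimum 4 at index 2, swap -> [-2, 4, 15, 9]


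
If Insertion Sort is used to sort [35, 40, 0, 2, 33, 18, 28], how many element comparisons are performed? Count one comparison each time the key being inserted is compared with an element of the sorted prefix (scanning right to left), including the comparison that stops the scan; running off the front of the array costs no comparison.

Insert 40: 35 <= 40 (stop) = 1 comparison(s) -> [35, 40, 0, 2, 33, 18, 28]
Insert 0: 40 > 0 (shift), 35 > 0 (shift), reached front = 2 comparison(s) -> [0, 35, 40, 2, 33, 18, 28]
Insert 2: 40 > 2 (shift), 35 > 2 (shift), 0 <= 2 (stop) = 3 comparison(s) -> [0, 2, 35, 40, 33, 18, 28]
Insert 33: 40 > 33 (shift), 35 > 33 (shift), 2 <= 33 (stop) = 3 comparison(s) -> [0, 2, 33, 35, 40, 18, 28]
Insert 18: 40 > 18 (shift), 35 > 18 (shift), 33 > 18 (shift), 2 <= 18 (stop) = 4 comparison(s) -> [0, 2, 18, 33, 35, 40, 28]
Insert 28: 40 > 28 (shift), 35 > 28 (shift), 33 > 28 (shift), 18 <= 28 (stop) = 4 comparison(s) -> [0, 2, 18, 28, 33, 35, 40]
Total comparisons: 1 + 2 + 3 + 3 + 4 + 4 = 17


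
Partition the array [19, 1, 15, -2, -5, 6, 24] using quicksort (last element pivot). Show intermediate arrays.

Partition 1: pivot=24 at index 6 -> [19, 1, 15, -2, -5, 6, 24]
Partition 2: pivot=6 at index 3 -> [1, -2, -5, 6, 15, 19, 24]
Partition 3: pivot=-5 at index 0 -> [-5, -2, 1, 6, 15, 19, 24]
Partition 4: pivot=1 at index 2 -> [-5, -2, 1, 6, 15, 19, 24]
Partition 5: pivot=19 at index 5 -> [-5, -2, 1, 6, 15, 19, 24]


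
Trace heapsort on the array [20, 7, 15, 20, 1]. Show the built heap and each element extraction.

Build heap: [20, 20, 15, 7, 1]
Extract 20: [20, 7, 15, 1, 20]
Extract 20: [15, 7, 1, 20, 20]
Extract 15: [7, 1, 15, 20, 20]
Extract 7: [1, 7, 15, 20, 20]


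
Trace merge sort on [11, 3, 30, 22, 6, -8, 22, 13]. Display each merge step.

Divide and conquer:
  Merge [11] + [3] -> [3, 11]
  Merge [30] + [22] -> [22, 30]
  Merge [3, 11] + [22, 30] -> [3, 11, 22, 30]
  Merge [6] + [-8] -> [-8, 6]
  Merge [22] + [13] -> [13, 22]
  Merge [-8, 6] + [13, 22] -> [-8, 6, 13, 22]
  Merge [3, 11, 22, 30] + [-8, 6, 13, 22] -> [-8, 3, 6, 11, 13, 22, 22, 30]


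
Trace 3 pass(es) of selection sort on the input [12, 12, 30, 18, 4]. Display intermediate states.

Pass 1: Select minimum 4 at index 4, swap -> [4, 12, 30, 18, 12]
Pass 2: Select minimum 12 at index 1, swap -> [4, 12, 30, 18, 12]
Pass 3: Select minimum 12 at index 4, swap -> [4, 12, 12, 18, 30]


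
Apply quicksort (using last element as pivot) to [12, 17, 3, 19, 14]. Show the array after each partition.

Partition 1: pivot=14 at index 2 -> [12, 3, 14, 19, 17]
Partition 2: pivot=3 at index 0 -> [3, 12, 14, 19, 17]
Partition 3: pivot=17 at index 3 -> [3, 12, 14, 17, 19]


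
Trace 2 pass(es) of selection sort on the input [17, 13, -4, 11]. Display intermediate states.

Pass 1: Select minimum -4 at index 2, swap -> [-4, 13, 17, 11]
Pass 2: Select minimum 11 at index 3, swap -> [-4, 11, 17, 13]


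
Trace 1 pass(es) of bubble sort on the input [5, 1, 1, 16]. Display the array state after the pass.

After pass 1: [1, 1, 5, 16] (2 swaps)
Total swaps: 2


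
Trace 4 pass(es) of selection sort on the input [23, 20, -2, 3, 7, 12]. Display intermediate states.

Pass 1: Select minimum -2 at index 2, swap -> [-2, 20, 23, 3, 7, 12]
Pass 2: Select minimum 3 at index 3, swap -> [-2, 3, 23, 20, 7, 12]
Pass 3: Select minimum 7 at index 4, swap -> [-2, 3, 7, 20, 23, 12]
Pass 4: Select minimum 12 at index 5, swap -> [-2, 3, 7, 12, 23, 20]


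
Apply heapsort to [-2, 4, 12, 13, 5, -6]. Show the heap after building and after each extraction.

Build heap: [13, 5, 12, 4, -2, -6]
Extract 13: [12, 5, -6, 4, -2, 13]
Extract 12: [5, 4, -6, -2, 12, 13]
Extract 5: [4, -2, -6, 5, 12, 13]
Extract 4: [-2, -6, 4, 5, 12, 13]
Extract -2: [-6, -2, 4, 5, 12, 13]


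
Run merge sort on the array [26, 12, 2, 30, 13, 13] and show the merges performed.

Divide and conquer:
  Merge [12] + [2] -> [2, 12]
  Merge [26] + [2, 12] -> [2, 12, 26]
  Merge [13] + [13] -> [13, 13]
  Merge [30] + [13, 13] -> [13, 13, 30]
  Merge [2, 12, 26] + [13, 13, 30] -> [2, 12, 13, 13, 26, 30]


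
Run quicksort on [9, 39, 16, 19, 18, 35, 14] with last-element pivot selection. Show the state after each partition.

Partition 1: pivot=14 at index 1 -> [9, 14, 16, 19, 18, 35, 39]
Partition 2: pivot=39 at index 6 -> [9, 14, 16, 19, 18, 35, 39]
Partition 3: pivot=35 at index 5 -> [9, 14, 16, 19, 18, 35, 39]
Partition 4: pivot=18 at index 3 -> [9, 14, 16, 18, 19, 35, 39]


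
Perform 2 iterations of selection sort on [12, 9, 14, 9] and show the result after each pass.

Pass 1: Select minimum 9 at index 1, swap -> [9, 12, 14, 9]
Pass 2: Select minimum 9 at index 3, swap -> [9, 9, 14, 12]


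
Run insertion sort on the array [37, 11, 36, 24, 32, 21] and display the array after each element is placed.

First element 37 is already 'sorted'
Insert 11: shifted 1 elements -> [11, 37, 36, 24, 32, 21]
Insert 36: shifted 1 elements -> [11, 36, 37, 24, 32, 21]
Insert 24: shifted 2 elements -> [11, 24, 36, 37, 32, 21]
Insert 32: shifted 2 elements -> [11, 24, 32, 36, 37, 21]
Insert 21: shifted 4 elements -> [11, 21, 24, 32, 36, 37]


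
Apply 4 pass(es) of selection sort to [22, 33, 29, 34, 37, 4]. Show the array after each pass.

Pass 1: Select minimum 4 at index 5, swap -> [4, 33, 29, 34, 37, 22]
Pass 2: Select minimum 22 at index 5, swap -> [4, 22, 29, 34, 37, 33]
Pass 3: Select minimum 29 at index 2, swap -> [4, 22, 29, 34, 37, 33]
Pass 4: Select minimum 33 at index 5, swap -> [4, 22, 29, 33, 37, 34]


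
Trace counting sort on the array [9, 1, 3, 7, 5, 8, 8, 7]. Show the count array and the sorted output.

Count array: [0, 1, 0, 1, 0, 1, 0, 2, 2, 1]
(count[i] = number of elements equal to i)
Cumulative count: [0, 1, 1, 2, 2, 3, 3, 5, 7, 8]
Sorted: [1, 3, 5, 7, 7, 8, 8, 9]


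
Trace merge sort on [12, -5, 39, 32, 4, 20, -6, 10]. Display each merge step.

Divide and conquer:
  Merge [12] + [-5] -> [-5, 12]
  Merge [39] + [32] -> [32, 39]
  Merge [-5, 12] + [32, 39] -> [-5, 12, 32, 39]
  Merge [4] + [20] -> [4, 20]
  Merge [-6] + [10] -> [-6, 10]
  Merge [4, 20] + [-6, 10] -> [-6, 4, 10, 20]
  Merge [-5, 12, 32, 39] + [-6, 4, 10, 20] -> [-6, -5, 4, 10, 12, 20, 32, 39]


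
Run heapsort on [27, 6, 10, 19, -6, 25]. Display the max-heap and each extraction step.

Build heap: [27, 19, 25, 6, -6, 10]
Extract 27: [25, 19, 10, 6, -6, 27]
Extract 25: [19, 6, 10, -6, 25, 27]
Extract 19: [10, 6, -6, 19, 25, 27]
Extract 10: [6, -6, 10, 19, 25, 27]
Extract 6: [-6, 6, 10, 19, 25, 27]


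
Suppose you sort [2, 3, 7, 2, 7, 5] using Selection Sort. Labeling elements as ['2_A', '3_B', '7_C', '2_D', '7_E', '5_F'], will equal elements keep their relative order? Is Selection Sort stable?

Trace Selection Sort on the labeled array (the key is the number; the letter only tracks identity):
  Pass 1: minimum 2_A is already at index 0; no swap -> [2_A, 3_B, 7_C, 2_D, 7_E, 5_F]
  Pass 2: minimum of unsorted part is 2_D at index 3; swap it with 3_B at index 1 -> [2_A, 2_D, 7_C, 3_B, 7_E, 5_F]
  Pass 3: minimum of unsorted part is 3_B at index 3; swap it with 7_C at index 2 -> [2_A, 2_D, 3_B, 7_C, 7_E, 5_F]
  Pass 4: minimum of unsorted part is 5_F at index 5; swap it with 7_C at index 3 -> [2_A, 2_D, 3_B, 5_F, 7_E, 7_C]
  Pass 5: minimum 7_E is already at index 4; no swap -> [2_A, 2_D, 3_B, 5_F, 7_E, 7_C]
Final order: [2_A, 2_D, 3_B, 5_F, 7_E, 7_C]
Equal keys:
  value 2: originally 2_A, 2_D; after sorting 2_A, 2_D -> order preserved
  value 7: originally 7_C, 7_E; after sorting 7_E, 7_C -> order changed
Equal keys were reordered, so Selection Sort is not stable: the long-range swap that moves the minimum into place can carry an element past an equal key. (One such input is enough; an unstable sort may happen to preserve order on other inputs, but it gives no guarantee.)
Answer: Not stable


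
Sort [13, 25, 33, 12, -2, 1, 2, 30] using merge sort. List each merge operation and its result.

Divide and conquer:
  Merge [13] + [25] -> [13, 25]
  Merge [33] + [12] -> [12, 33]
  Merge [13, 25] + [12, 33] -> [12, 13, 25, 33]
  Merge [-2] + [1] -> [-2, 1]
  Merge [2] + [30] -> [2, 30]
  Merge [-2, 1] + [2, 30] -> [-2, 1, 2, 30]
  Merge [12, 13, 25, 33] + [-2, 1, 2, 30] -> [-2, 1, 2, 12, 13, 25, 30, 33]


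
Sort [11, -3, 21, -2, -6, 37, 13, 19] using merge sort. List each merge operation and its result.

Divide and conquer:
  Merge [11] + [-3] -> [-3, 11]
  Merge [21] + [-2] -> [-2, 21]
  Merge [-3, 11] + [-2, 21] -> [-3, -2, 11, 21]
  Merge [-6] + [37] -> [-6, 37]
  Merge [13] + [19] -> [13, 19]
  Merge [-6, 37] + [13, 19] -> [-6, 13, 19, 37]
  Merge [-3, -2, 11, 21] + [-6, 13, 19, 37] -> [-6, -3, -2, 11, 13, 19, 21, 37]


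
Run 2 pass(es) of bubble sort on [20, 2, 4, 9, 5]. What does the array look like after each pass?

After pass 1: [2, 4, 9, 5, 20] (4 swaps)
After pass 2: [2, 4, 5, 9, 20] (1 swaps)
Total swaps: 5


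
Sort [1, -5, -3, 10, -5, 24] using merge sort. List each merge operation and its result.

Divide and conquer:
  Merge [-5] + [-3] -> [-5, -3]
  Merge [1] + [-5, -3] -> [-5, -3, 1]
  Merge [-5] + [24] -> [-5, 24]
  Merge [10] + [-5, 24] -> [-5, 10, 24]
  Merge [-5, -3, 1] + [-5, 10, 24] -> [-5, -5, -3, 1, 10, 24]


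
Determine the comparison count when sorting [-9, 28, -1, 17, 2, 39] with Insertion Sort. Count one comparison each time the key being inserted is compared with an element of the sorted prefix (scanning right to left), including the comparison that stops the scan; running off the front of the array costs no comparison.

Insert 28: -9 <= 28 (stop) = 1 comparison(s) -> [-9, 28, -1, 17, 2, 39]
Insert -1: 28 > -1 (shift), -9 <= -1 (stop) = 2 comparison(s) -> [-9, -1, 28, 17, 2, 39]
Insert 17: 28 > 17 (shift), -1 <= 17 (stop) = 2 comparison(s) -> [-9, -1, 17, 28, 2, 39]
Insert 2: 28 > 2 (shift), 17 > 2 (shift), -1 <= 2 (stop) = 3 comparison(s) -> [-9, -1, 2, 17, 28, 39]
Insert 39: 28 <= 39 (stop) = 1 comparison(s) -> [-9, -1, 2, 17, 28, 39]
Total comparisons: 1 + 2 + 2 + 3 + 1 = 9
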